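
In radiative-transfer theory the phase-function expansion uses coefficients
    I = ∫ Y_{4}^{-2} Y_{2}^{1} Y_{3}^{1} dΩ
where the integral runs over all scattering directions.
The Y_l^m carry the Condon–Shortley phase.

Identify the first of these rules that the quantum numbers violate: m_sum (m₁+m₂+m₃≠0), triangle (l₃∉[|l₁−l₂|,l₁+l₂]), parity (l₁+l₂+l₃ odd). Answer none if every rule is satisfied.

parity

Σmᵢ = 0  ✓
l₃∈[|l₁−l₂|,l₁+l₂]=[2,6], have l₃=3  ✓
Σlᵢ = 9 ⇒ odd  ✗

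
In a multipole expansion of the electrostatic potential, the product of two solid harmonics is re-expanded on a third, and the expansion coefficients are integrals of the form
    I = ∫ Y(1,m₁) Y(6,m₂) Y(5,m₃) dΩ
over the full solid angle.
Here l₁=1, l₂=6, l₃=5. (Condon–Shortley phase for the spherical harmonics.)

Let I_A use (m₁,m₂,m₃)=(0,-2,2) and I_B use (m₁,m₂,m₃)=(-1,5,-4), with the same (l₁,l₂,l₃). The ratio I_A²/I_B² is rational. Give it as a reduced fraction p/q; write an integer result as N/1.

32/55

l's match ⇒ only the (l;m) 3-j factors differ between A and B.
A: triangle coeff Δ(1,6,5) = 1/858; Σ_t [1,1]: t=1:−1/30240 = -1/30240; (3j)²=16/429 [(1 6 5; 0 -2 2)], sign=+1
B: triangle coeff Δ(1,6,5) = 1/858; Σ_t [2,2]: t=2:+1/725760 = 1/725760; (3j)²=5/78 [(1 6 5; -1 5 -4)], sign=-1
I_A²/I_B² = (16/429)/(5/78) = 32/55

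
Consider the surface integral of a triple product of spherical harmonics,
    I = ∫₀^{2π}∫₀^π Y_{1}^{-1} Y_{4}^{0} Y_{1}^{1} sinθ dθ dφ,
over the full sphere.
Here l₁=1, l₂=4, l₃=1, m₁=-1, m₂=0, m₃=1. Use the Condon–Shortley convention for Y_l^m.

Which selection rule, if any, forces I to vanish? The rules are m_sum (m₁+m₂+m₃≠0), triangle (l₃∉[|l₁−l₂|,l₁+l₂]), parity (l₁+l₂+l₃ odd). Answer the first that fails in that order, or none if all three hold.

triangle

Σmᵢ = 0  ✓
l₃∈[|l₁−l₂|,l₁+l₂]=[3,5], have l₃=1  ✗
Σlᵢ = 6 ⇒ even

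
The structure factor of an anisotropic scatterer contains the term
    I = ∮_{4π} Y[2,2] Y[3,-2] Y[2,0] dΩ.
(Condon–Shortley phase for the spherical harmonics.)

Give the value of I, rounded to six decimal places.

0.000000

Σlᵢ=7 odd — θ-integrand is odd under cosθ→−cosθ; I=0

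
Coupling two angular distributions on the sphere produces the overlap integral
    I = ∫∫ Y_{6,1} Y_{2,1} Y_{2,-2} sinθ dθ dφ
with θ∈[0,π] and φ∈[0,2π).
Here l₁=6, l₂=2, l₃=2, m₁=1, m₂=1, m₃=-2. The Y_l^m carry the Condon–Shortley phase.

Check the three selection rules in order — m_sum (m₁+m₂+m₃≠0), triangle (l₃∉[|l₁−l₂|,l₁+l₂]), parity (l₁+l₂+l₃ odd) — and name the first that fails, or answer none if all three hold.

Σmᵢ = 0  ✓
l₃∈[|l₁−l₂|,l₁+l₂]=[4,8], have l₃=2  ✗
Σlᵢ = 10 ⇒ even

triangle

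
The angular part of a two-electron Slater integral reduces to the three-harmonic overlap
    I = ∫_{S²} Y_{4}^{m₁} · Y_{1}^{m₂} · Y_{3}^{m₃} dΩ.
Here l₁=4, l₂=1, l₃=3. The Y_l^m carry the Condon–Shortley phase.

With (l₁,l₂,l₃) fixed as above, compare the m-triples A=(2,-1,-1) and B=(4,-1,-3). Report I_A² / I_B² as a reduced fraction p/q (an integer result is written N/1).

15/28

Shared (l₁,l₂,l₃)=(4,1,3): N and (l;000)² cancel in I_A²/I_B².
A: Δ = 2!·6!·0!/9! = 1/252; Racah Σ t=0..0: t=0:+1/96 = 1/96; ⇒ 3j(4 1 3; 2 -1 -1)² = 5/84, sgn +1
B: Δ = 2!·6!·0!/9! = 1/252; Racah Σ t=0..0: t=0:+1/1440 = 1/1440; ⇒ 3j(4 1 3; 4 -1 -3)² = 1/9, sgn +1
I_A²/I_B² = (5/84)/(1/9) = 15/28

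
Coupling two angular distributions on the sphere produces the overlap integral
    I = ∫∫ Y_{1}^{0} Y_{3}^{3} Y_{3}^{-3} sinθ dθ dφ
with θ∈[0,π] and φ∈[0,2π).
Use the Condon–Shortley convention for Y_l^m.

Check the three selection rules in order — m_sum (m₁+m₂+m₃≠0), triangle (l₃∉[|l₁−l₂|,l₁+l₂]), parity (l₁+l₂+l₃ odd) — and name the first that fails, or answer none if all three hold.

azimuthal sum: 0 + 3 − 3 = 0  ✓
2 ≤ 3 ≤ 4 (triangle on l)  ✓
L = 1 + 3 + 3 = 7 (odd)  ✗

parity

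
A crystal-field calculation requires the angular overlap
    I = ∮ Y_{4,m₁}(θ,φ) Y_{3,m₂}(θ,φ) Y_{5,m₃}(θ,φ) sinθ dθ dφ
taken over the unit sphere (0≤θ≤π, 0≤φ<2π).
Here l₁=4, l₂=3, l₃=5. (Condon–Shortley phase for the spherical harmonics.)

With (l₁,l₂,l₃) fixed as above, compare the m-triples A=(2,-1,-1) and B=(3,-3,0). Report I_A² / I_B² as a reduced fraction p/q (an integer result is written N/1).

Shared (l₁,l₂,l₃)=(4,3,5): N and (l;000)² cancel in I_A²/I_B².
A: Δ = 2!·6!·4!/13! = 1/180180; Racah Σ t=0..2: t=0:+1/384 t=1:−1/720 t=2:+1/34560 = 43/34560; ⇒ 3j(4 3 5; 2 -1 -1)² = 1849/180180, sgn +1
B: Δ = 2!·6!·4!/13! = 1/180180; Racah Σ t=0..0: t=0:+1/5760 = 1/5760; ⇒ 3j(4 3 5; 3 -3 0)² = 5/572, sgn -1
I_A²/I_B² = (1849/180180)/(5/572) = 1849/1575

1849/1575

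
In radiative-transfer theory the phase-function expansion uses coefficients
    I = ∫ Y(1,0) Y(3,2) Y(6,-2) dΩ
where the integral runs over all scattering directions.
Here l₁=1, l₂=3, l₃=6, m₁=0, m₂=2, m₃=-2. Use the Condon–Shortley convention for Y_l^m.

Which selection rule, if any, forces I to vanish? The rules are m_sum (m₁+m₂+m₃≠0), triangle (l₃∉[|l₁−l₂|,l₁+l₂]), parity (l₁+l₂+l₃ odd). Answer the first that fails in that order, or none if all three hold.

triangle

azimuthal sum: 0 + 2 − 2 = 0  ✓
2 ≤ 6 ≤ 4 (triangle on l)  ✗
L = 1 + 3 + 6 = 10 (even)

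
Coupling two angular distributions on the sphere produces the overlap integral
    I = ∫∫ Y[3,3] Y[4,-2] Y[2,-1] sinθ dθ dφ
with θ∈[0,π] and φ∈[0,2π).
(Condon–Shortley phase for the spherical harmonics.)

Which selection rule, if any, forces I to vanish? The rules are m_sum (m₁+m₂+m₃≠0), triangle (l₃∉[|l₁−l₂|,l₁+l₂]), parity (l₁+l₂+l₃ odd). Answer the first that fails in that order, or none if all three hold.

m₁+m₂+m₃ = 3 − 2 − 1 = 0  ✓
triangle: |3−4|=1 ≤ l₃=2 ≤ 3+4=7  ✓
parity: l₁+l₂+l₃ = 9 is odd  ✗

parity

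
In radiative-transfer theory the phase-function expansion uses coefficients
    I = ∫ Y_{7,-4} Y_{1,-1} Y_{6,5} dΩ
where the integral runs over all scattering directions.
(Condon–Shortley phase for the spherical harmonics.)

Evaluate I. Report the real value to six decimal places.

m-sum 0 ✓  L=14 even ✓  6≤6≤8 ✓
Π(2lᵢ+1) = 15×3×13 = 585
triangle coeff Δ(7,1,6) = 1/1365
Σ_t [1,1]: t=1:−1/518400 = -1/518400
(3j)²=7/195 [(7 1 6; 0 0 0)], sign=-1
Σ_t [0,0]: t=0:+1/79833600 = 1/79833600
(3j)²=1/455 [(7 1 6; -4 -1 5)], sign=-1
⇒ 4πI² = 3/65
I = (+1)√(3/65/(4π)) = 0.06060368

0.060604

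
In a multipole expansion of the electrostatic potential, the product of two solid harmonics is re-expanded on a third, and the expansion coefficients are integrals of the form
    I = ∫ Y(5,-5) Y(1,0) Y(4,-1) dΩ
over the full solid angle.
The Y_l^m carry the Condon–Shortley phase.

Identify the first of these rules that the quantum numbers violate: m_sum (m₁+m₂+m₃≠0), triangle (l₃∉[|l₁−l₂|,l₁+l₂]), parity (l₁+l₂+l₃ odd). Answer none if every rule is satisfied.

azimuthal sum: -5 + 0 − 1 = -6  ✗
4 ≤ 4 ≤ 6 (triangle on l)
L = 5 + 1 + 4 = 10 (even)

m_sum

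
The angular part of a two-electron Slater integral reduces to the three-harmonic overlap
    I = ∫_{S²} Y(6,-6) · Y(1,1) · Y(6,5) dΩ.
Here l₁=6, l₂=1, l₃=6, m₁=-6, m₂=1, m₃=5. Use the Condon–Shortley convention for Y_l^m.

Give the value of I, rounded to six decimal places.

0.000000

Σlᵢ=13 odd — θ-integrand is odd under cosθ→−cosθ; I=0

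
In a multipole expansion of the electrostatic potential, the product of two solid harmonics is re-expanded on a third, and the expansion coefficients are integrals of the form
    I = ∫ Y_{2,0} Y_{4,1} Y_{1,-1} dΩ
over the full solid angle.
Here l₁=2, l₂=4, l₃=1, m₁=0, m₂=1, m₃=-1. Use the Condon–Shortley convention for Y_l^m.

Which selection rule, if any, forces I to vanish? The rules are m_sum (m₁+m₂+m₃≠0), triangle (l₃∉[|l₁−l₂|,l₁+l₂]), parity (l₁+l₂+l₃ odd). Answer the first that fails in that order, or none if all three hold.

azimuthal sum: 0 + 1 − 1 = 0  ✓
2 ≤ 1 ≤ 6 (triangle on l)  ✗
L = 2 + 4 + 1 = 7 (odd)

triangle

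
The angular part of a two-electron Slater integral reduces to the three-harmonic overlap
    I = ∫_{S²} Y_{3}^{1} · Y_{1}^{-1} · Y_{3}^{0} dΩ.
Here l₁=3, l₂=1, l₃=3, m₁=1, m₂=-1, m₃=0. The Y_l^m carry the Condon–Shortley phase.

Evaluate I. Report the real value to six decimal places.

Σlᵢ=7 odd — θ-integrand is odd under cosθ→−cosθ; I=0

0.000000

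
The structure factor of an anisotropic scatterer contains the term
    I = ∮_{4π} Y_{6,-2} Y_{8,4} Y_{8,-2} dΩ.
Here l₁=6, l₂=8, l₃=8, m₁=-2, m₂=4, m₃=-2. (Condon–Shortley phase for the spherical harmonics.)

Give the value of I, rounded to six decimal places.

0.076965

Checks pass: Σm=0; 22 even; l₃=8∈[2,14].
(2·6+1)(2·8+1)(2·8+1) = 3757
Δ: 6! 6! 10! / 23! → 1/13742520792
sum: t=0:+1/41803776000 t=1:−1/435456000 t=2:+1/39813120 t=3:−1/18662400 t=4:+1/39813120 t=5:−1/435456000 t=6:+1/41803776000 = -11/1393459200
3j²(6 8 8; 0 0 0) = Δ·Π!·Σ² = 600/96577  (sign -1)
sum: t=2:+1/125411328000 t=3:−1/1567641600 t=4:+1/185794560 t=5:−1/130636800 t=6:+1/597196800 = -11/8957952000
3j²(6 8 8; -2 4 -2) = Δ·Π!·Σ² = 308/96577  (sign -1)
combine: 4πI² = 3757·600/96577·308/96577 = 184800/2482597
take √, sign +1: I = 0.07696494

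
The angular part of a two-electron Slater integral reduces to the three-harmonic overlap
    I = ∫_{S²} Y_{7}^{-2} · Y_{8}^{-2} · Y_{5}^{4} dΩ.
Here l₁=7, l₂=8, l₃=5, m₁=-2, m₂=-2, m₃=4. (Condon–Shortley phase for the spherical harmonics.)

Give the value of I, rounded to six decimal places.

Rules hold: Σm=0, L=20 even, 1≤5≤15.
N = 15·17·11 = 2805
Δ = 10!·4!·6!/21! = 1/814773960
Racah Σ t=3..7: t=3:−1/87091200 t=4:+1/4976640 t=5:−1/2073600 t=6:+1/4976640 t=7:−1/87091200 = -1/9676800
⇒ 3j(7 8 5; 0 0 0)² = 360/46189, sgn +1
Racah Σ t=5..6: t=5:−1/41472000 t=6:+1/74649600 = -1/93312000
⇒ 3j(7 8 5; -2 -2 4)² = 1344/230945, sgn +1
4πI² = N·(3j₀)²·(3jₘ)² = 1451520/11408683
I = +1·√(0.127229/4π) = 0.10062105

0.100621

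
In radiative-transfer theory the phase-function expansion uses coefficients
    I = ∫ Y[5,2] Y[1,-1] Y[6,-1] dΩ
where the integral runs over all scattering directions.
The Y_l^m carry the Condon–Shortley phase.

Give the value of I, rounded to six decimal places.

-0.129207

Checks pass: Σm=0; 12 even; l₃=6∈[4,6].
(2·5+1)(2·1+1)(2·6+1) = 429
Δ: 0! 10! 2! / 13! → 1/858
sum: t=0:+1/14400 = 1/14400
3j²(5 1 6; 0 0 0) = Δ·Π!·Σ² = 6/143  (sign +1)
sum: t=0:+1/60480 = 1/60480
3j²(5 1 6; 2 -1 -1) = Δ·Π!·Σ² = 5/429  (sign -1)
combine: 4πI² = 429·6/143·5/429 = 30/143
take √, sign -1: I = -0.12920749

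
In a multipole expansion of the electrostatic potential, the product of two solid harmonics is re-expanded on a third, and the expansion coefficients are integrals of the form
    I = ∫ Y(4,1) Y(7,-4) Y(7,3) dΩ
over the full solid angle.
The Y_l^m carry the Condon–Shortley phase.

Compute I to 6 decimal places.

0.111287

m-sum 0 ✓  L=18 even ✓  3≤7≤11 ✓
Π(2lᵢ+1) = 9×15×15 = 2025
triangle coeff Δ(4,7,7) = 1/58198140
Σ_t [0,4]: t=0:+1/17418240 t=1:−1/622080 t=2:+1/230400 t=3:−1/622080 t=4:+1/17418240 = 1/806400
(3j)²=2268/230945 [(4 7 7; 0 0 0)], sign=-1
Σ_t [0,3]: t=0:+1/4354560 t=1:−1/1935360 t=2:+1/8709120 t=3:−1/522547200 = -13/74649600
(3j)²=91/11628 [(4 7 7; 1 -4 3)], sign=-1
⇒ 4πI² = 178605/1147619
I = (+1)√(178605/1147619/(4π)) = 0.11128663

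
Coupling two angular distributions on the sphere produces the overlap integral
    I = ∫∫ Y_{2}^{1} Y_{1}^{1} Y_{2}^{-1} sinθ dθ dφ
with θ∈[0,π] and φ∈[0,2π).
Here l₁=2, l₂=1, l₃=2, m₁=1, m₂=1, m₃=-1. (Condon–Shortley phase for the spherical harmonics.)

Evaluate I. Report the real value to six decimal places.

m-sum = 1 + 1 − 1 = 1 ≠ 0 ⇒ I = 0

0.000000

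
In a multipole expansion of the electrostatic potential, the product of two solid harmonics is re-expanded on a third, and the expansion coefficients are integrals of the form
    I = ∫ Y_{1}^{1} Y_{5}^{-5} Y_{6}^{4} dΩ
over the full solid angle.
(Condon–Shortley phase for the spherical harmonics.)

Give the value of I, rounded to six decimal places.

Rules hold: Σm=0, L=12 even, 4≤6≤6.
N = 3·11·13 = 429
Δ = 0!·2!·10!/13! = 1/858
Racah Σ t=0..0: t=0:+1/14400 = 1/14400
⇒ 3j(1 5 6; 0 0 0)² = 6/143, sgn +1
Racah Σ t=0..0: t=0:+1/7257600 = 1/7257600
⇒ 3j(1 5 6; 1 -5 4)² = 1/858, sgn +1
4πI² = N·(3j₀)²·(3jₘ)² = 3/143
I = +1·√(0.020979/4π) = 0.04085899

0.040859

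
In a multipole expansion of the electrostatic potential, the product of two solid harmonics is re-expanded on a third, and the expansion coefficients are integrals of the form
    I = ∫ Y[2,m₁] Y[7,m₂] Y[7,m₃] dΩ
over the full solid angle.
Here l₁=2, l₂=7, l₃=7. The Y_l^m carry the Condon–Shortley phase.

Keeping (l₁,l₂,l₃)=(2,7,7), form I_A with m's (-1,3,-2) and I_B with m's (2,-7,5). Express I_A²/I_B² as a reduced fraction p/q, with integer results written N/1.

Shared (l₁,l₂,l₃)=(2,7,7): N and (l;000)² cancel in I_A²/I_B².
A: Δ = 2!·2!·12!/17! = 1/185640; Racah Σ t=1..2: t=1:−1/4354560 t=2:+1/1935360 = 1/3483648; ⇒ 3j(2 7 7; -1 3 -2)² = 125/12376, sgn -1
B: Δ = 2!·2!·12!/17! = 1/185640; Racah Σ t=0..0: t=0:+1/1916006400 = 1/1916006400; ⇒ 3j(2 7 7; 2 -7 5)² = 1/340, sgn +1
I_A²/I_B² = (125/12376)/(1/340) = 625/182

625/182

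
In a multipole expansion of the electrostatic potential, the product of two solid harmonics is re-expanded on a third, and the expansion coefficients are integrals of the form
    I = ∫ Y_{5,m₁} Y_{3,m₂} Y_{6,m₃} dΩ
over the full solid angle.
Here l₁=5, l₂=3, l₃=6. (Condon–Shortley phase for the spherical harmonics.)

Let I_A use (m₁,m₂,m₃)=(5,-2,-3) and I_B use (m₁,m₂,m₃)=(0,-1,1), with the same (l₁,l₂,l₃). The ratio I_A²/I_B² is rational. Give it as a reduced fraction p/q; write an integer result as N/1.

9/7

Shared (l₁,l₂,l₃)=(5,3,6): N and (l;000)² cancel in I_A²/I_B².
A: Δ = 2!·8!·4!/15! = 1/675675; Racah Σ t=0..0: t=0:+1/483840 = 1/483840; ⇒ 3j(5 3 6; 5 -2 -3)² = 6/1001, sgn -1
B: Δ = 2!·8!·4!/15! = 1/675675; Racah Σ t=0..2: t=0:+1/5760 t=1:−1/3456 t=2:+1/34560 = -1/11520; ⇒ 3j(5 3 6; 0 -1 1)² = 2/429, sgn +1
I_A²/I_B² = (6/1001)/(2/429) = 9/7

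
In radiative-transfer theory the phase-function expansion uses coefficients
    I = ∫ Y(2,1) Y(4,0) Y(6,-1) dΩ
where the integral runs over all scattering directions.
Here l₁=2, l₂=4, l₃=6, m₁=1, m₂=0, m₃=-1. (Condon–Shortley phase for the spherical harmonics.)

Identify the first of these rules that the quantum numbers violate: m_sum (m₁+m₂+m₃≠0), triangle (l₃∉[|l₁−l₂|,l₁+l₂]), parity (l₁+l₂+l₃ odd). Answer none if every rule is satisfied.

none

Σmᵢ = 0  ✓
l₃∈[|l₁−l₂|,l₁+l₂]=[2,6], have l₃=6  ✓
Σlᵢ = 12 ⇒ even  ✓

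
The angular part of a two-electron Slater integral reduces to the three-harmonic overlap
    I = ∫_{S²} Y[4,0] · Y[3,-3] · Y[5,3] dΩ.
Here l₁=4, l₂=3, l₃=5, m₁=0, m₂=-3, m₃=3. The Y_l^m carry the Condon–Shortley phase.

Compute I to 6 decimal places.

0.196280

Checks pass: Σm=0; 12 even; l₃=5∈[1,7].
(2·4+1)(2·3+1)(2·5+1) = 693
Δ: 2! 6! 4! / 13! → 1/180180
sum: t=0:+1/576 t=1:−1/144 t=2:+1/576 = -1/288
3j²(4 3 5; 0 0 0) = Δ·Π!·Σ² = 20/1001  (sign +1)
sum: t=0:+1/2304 = 1/2304
3j²(4 3 5; 0 -3 3) = Δ·Π!·Σ² = 5/143  (sign +1)
combine: 4πI² = 693·20/1001·5/143 = 900/1859
take √, sign +1: I = 0.19628026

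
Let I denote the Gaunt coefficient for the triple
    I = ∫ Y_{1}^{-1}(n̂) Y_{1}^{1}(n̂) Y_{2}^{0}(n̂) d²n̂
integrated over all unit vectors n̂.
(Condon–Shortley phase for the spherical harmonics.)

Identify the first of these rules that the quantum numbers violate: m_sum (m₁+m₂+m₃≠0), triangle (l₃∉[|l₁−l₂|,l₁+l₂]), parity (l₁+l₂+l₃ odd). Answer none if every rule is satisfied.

none

azimuthal sum: -1 + 1 + 0 = 0  ✓
0 ≤ 2 ≤ 2 (triangle on l)  ✓
L = 1 + 1 + 2 = 4 (even)  ✓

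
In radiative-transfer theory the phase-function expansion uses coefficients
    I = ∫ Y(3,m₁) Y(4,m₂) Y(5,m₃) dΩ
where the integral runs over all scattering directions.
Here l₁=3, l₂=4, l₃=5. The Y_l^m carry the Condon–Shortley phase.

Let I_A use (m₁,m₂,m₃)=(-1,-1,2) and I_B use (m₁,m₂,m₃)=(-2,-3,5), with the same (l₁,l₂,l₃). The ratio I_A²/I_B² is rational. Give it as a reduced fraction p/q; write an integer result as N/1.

l's match ⇒ only the (l;m) 3-j factors differ between A and B.
A: triangle coeff Δ(3,4,5) = 1/180180; Σ_t [0,2]: t=0:+1/1728 t=1:−1/288 t=2:+1/960 = -1/540; (3j)²=128/6435 [(3 4 5; -1 -1 2)], sign=+1
B: triangle coeff Δ(3,4,5) = 1/180180; Σ_t [1,1]: t=1:−1/17280 = -1/17280; (3j)²=35/858 [(3 4 5; -2 -3 5)], sign=-1
I_A²/I_B² = (128/6435)/(35/858) = 256/525

256/525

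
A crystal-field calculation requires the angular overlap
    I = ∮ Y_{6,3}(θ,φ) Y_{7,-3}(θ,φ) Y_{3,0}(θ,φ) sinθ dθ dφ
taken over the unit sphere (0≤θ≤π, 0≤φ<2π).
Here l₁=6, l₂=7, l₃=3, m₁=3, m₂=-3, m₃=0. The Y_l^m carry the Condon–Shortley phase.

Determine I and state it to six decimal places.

-0.008134

Rules hold: Σm=0, L=16 even, 1≤3≤13.
N = 13·15·7 = 1365
Δ = 10!·2!·4!/17! = 1/2042040
Racah Σ t=4..6: t=4:+1/207360 t=5:−1/57600 t=6:+1/207360 = -1/129600
⇒ 3j(6 7 3; 0 0 0)² = 168/12155, sgn +1
Racah Σ t=1..3: t=1:−1/4354560 t=2:+1/322560 t=3:−1/362880 = 1/8709120
⇒ 3j(6 7 3; 3 -3 0)² = 3/68068, sgn -1
4πI² = N·(3j₀)²·(3jₘ)² = 378/454597
I = -1·√(0.000831506/4π) = -0.00813444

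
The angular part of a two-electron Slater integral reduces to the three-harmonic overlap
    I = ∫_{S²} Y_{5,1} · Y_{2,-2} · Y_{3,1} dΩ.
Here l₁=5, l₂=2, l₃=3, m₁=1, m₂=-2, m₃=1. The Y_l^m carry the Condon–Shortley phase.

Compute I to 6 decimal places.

Checks pass: Σm=0; 10 even; l₃=3∈[3,7].
(2·5+1)(2·2+1)(2·3+1) = 385
Δ: 4! 6! 0! / 11! → 1/2310
sum: t=2:+1/144 = 1/144
3j²(5 2 3; 0 0 0) = Δ·Π!·Σ² = 10/231  (sign -1)
sum: t=0:+1/1152 = 1/1152
3j²(5 2 3; 1 -2 1) = Δ·Π!·Σ² = 1/154  (sign +1)
combine: 4πI² = 385·10/231·1/154 = 25/231
take √, sign -1: I = -0.09280237

-0.092802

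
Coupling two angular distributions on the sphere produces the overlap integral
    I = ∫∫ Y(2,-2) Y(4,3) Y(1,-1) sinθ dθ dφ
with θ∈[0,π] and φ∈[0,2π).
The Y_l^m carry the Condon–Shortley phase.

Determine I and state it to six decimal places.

0.000000

|2−4|≤1≤2+4 violated ⇒ I = 0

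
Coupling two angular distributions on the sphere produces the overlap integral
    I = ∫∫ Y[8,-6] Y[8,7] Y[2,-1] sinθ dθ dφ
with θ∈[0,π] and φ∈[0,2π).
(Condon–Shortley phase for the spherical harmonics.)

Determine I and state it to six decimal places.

m-sum 0 ✓  L=18 even ✓  0≤2≤16 ✓
Π(2lᵢ+1) = 17×17×5 = 1445
triangle coeff Δ(8,8,2) = 1/348840
Σ_t [6,8]: t=6:+1/116121600 t=7:−1/25401600 t=8:+1/116121600 = -1/45158400
(3j)²=24/1615 [(8 8 2; 0 0 0)], sign=-1
Σ_t [13,14]: t=13:−1/12454041600 t=14:+1/174356582400 = -1/13412044800
(3j)²=169/7752 [(8 8 2; -6 7 -1)], sign=+1
⇒ 4πI² = 169/361
I = (-1)√(169/361/(4π)) = -0.19301223

-0.193012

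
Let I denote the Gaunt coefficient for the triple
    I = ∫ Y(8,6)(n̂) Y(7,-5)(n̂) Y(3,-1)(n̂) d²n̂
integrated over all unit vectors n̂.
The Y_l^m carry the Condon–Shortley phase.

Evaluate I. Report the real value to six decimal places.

0.053058

Checks pass: Σm=0; 18 even; l₃=3∈[1,15].
(2·8+1)(2·7+1)(2·3+1) = 1785
Δ: 12! 4! 2! / 19! → 1/5290740
sum: t=5:−1/7257600 t=6:+1/2073600 t=7:−1/7257600 = 1/4838400
3j²(8 7 3; 0 0 0) = Δ·Π!·Σ² = 252/20995  (sign -1)
sum: t=0:+1/3832012800 t=1:−1/239500800 t=2:+1/348364800 = -1/958003200
3j²(8 7 3; 6 -5 -1) = Δ·Π!·Σ² = 8/4845  (sign -1)
combine: 4πI² = 1785·252/20995·8/4845 = 14112/398905
take √, sign +1: I = 0.05305846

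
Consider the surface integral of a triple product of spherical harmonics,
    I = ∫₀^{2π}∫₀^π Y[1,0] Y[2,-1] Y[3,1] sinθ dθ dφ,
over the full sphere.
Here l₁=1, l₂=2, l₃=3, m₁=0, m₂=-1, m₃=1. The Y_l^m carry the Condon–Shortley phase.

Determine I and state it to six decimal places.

-0.233597

m-sum 0 ✓  L=6 even ✓  1≤3≤3 ✓
Π(2lᵢ+1) = 3×5×7 = 105
triangle coeff Δ(1,2,3) = 1/105
Σ_t [0,0]: t=0:+1/4 = 1/4
(3j)²=3/35 [(1 2 3; 0 0 0)], sign=-1
Σ_t [0,0]: t=0:+1/6 = 1/6
(3j)²=8/105 [(1 2 3; 0 -1 1)], sign=+1
⇒ 4πI² = 24/35
I = (-1)√(24/35/(4π)) = -0.23359668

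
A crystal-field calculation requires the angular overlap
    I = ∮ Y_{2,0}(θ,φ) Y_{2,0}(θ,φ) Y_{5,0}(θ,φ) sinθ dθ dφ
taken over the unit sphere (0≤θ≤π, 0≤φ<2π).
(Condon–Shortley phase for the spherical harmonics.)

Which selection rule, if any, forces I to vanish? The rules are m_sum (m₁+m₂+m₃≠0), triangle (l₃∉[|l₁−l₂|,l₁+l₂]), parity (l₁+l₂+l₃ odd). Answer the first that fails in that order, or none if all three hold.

triangle

azimuthal sum: 0 + 0 + 0 = 0  ✓
0 ≤ 5 ≤ 4 (triangle on l)  ✗
L = 2 + 2 + 5 = 9 (odd)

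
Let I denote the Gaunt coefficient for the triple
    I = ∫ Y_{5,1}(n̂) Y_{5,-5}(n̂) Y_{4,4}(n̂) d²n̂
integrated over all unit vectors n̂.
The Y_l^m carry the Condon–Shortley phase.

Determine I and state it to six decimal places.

-0.075170

Rules hold: Σm=0, L=14 even, 0≤4≤10.
N = 11·11·9 = 1089
Δ = 6!·4!·4!/15! = 1/3153150
Racah Σ t=1..5: t=1:−1/69120 t=2:+1/1728 t=3:−1/576 t=4:+1/1728 t=5:−1/69120 = -7/11520
⇒ 3j(5 5 4; 0 0 0)² = 2/143, sgn -1
Racah Σ t=0..0: t=0:+1/414720 = 1/414720
⇒ 3j(5 5 4; 1 -5 4)² = 2/429, sgn +1
4πI² = N·(3j₀)²·(3jₘ)² = 12/169
I = -1·√(0.0710059/4π) = -0.07516962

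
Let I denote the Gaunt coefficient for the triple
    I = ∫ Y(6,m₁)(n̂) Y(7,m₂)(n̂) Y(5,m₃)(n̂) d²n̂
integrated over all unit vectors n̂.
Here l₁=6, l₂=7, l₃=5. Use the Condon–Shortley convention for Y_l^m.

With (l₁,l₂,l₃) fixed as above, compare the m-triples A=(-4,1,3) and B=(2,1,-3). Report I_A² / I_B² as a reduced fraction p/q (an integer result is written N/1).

Shared (l₁,l₂,l₃)=(6,7,5): N and (l;000)² cancel in I_A²/I_B².
A: Δ = 8!·4!·6!/19! = 1/174594420; Racah Σ t=6..8: t=6:+1/1658880 t=7:−1/3628800 t=8:+1/116121600 = 13/38707200; ⇒ 3j(6 7 5; -4 1 3)² = 39/3553, sgn +1
B: Δ = 8!·4!·6!/19! = 1/174594420; Racah Σ t=2..4: t=2:+1/4147200 t=3:−1/518400 t=4:+1/663552 = -1/5529600; ⇒ 3j(6 7 5; 2 1 -3)² = 98/230945, sgn -1
I_A²/I_B² = (39/3553)/(98/230945) = 2535/98

2535/98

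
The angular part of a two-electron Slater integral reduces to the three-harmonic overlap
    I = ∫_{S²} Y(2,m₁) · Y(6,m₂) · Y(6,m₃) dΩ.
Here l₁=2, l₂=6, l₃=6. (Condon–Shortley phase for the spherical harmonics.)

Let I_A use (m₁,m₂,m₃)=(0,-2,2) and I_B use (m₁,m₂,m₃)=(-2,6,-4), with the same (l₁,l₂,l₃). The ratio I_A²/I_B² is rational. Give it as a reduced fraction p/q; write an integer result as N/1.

25/11

Same 2,6,6: normalisation and zero-m 3j drop out of the ratio.
A: Δ: 2! 2! 10! / 15! → 1/90090; sum: t=0:+1/69120 t=1:−1/30240 t=2:+1/322560 = -1/64512; 3j²(2 6 6; 0 -2 2) = Δ·Π!·Σ² = 10/1001  (sign -1)
B: Δ: 2! 2! 10! / 15! → 1/90090; sum: t=2:+1/14515200 = 1/14515200; 3j²(2 6 6; -2 6 -4) = Δ·Π!·Σ² = 2/455  (sign +1)
I_A²/I_B² = (10/1001)/(2/455) = 25/11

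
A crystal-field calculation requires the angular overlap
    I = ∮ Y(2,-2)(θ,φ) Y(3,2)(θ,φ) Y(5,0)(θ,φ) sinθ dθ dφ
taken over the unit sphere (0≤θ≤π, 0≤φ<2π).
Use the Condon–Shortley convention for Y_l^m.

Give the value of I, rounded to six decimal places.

m-sum 0 ✓  L=10 even ✓  1≤5≤5 ✓
Π(2lᵢ+1) = 5×7×11 = 385
triangle coeff Δ(2,3,5) = 1/2310
Σ_t [0,0]: t=0:+1/144 = 1/144
(3j)²=10/231 [(2 3 5; 0 0 0)], sign=-1
Σ_t [0,0]: t=0:+1/2880 = 1/2880
(3j)²=1/462 [(2 3 5; -2 2 0)], sign=-1
⇒ 4πI² = 25/693
I = (+1)√(25/693/(4π)) = 0.05357948

0.053579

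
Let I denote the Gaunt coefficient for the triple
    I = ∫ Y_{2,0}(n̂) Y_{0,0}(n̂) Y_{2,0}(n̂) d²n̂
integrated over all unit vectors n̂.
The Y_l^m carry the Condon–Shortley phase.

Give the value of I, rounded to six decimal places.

0.282095

m-sum 0 ✓  L=4 even ✓  2≤2≤2 ✓
Π(2lᵢ+1) = 5×1×5 = 25
triangle coeff Δ(2,0,2) = 1/5
Σ_t [0,0]: t=0:+1/4 = 1/4
(3j)²=1/5 [(2 0 2; 0 0 0)], sign=+1
(m-triple is (0,0,0) — same symbol as above.)
⇒ 4πI² = 1/1
I = (+1)√(1/1/(4π)) = 0.28209479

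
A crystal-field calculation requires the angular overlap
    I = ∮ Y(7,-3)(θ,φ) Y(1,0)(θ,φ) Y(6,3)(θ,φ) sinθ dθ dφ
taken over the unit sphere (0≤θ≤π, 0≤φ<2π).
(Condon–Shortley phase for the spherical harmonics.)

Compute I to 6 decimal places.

m-sum 0 ✓  L=14 even ✓  6≤6≤8 ✓
Π(2lᵢ+1) = 15×3×13 = 585
triangle coeff Δ(7,1,6) = 1/1365
Σ_t [1,1]: t=1:−1/518400 = -1/518400
(3j)²=7/195 [(7 1 6; 0 0 0)], sign=-1
Σ_t [1,1]: t=1:−1/2177280 = -1/2177280
(3j)²=8/273 [(7 1 6; -3 0 3)], sign=+1
⇒ 4πI² = 8/13
I = (-1)√(8/13/(4π)) = -0.22129336

-0.221293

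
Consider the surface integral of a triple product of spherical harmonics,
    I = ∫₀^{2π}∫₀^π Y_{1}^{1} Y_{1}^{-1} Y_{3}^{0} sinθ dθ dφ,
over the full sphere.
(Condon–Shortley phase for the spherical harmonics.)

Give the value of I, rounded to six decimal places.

0.000000

triangle: need 0≤l₃≤2, have 3; I=0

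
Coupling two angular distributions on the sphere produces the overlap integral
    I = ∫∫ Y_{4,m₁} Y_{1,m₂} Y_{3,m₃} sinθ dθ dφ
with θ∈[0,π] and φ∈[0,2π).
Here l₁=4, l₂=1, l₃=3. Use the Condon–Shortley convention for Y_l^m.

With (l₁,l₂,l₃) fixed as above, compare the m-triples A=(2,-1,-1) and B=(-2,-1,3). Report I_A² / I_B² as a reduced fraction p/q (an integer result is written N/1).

l's match ⇒ only the (l;m) 3-j factors differ between A and B.
A: triangle coeff Δ(4,1,3) = 1/252; Σ_t [0,0]: t=0:+1/96 = 1/96; (3j)²=5/84 [(4 1 3; 2 -1 -1)], sign=+1
B: triangle coeff Δ(4,1,3) = 1/252; Σ_t [0,0]: t=0:+1/1440 = 1/1440; (3j)²=1/252 [(4 1 3; -2 -1 3)], sign=+1
I_A²/I_B² = (5/84)/(1/252) = 15/1

15/1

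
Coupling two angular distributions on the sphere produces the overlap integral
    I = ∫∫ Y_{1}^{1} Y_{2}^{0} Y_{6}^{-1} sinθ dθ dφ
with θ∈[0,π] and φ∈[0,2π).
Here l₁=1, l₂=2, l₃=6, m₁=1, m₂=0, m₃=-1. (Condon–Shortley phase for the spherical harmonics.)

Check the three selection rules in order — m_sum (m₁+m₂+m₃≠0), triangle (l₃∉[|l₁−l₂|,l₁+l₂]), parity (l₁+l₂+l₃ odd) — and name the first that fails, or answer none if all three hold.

azimuthal sum: 1 + 0 − 1 = 0  ✓
1 ≤ 6 ≤ 3 (triangle on l)  ✗
L = 1 + 2 + 6 = 9 (odd)

triangle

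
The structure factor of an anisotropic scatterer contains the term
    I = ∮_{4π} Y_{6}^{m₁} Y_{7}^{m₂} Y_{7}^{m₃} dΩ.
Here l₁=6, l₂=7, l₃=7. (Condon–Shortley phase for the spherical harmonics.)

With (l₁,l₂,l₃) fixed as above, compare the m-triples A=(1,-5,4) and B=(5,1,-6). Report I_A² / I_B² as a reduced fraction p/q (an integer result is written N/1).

9/13

Shared (l₁,l₂,l₃)=(6,7,7): N and (l;000)² cancel in I_A²/I_B².
A: Δ = 6!·6!·8!/21! = 1/2444321880; Racah Σ t=0..2: t=0:+1/124416000 t=1:−1/29030400 t=2:+1/69672960 = -1/82944000; ⇒ 3j(6 7 7; 1 -5 4)² = 693/83980, sgn +1
B: Δ = 6!·6!·8!/21! = 1/2444321880; Racah Σ t=0..1: t=0:+1/3483648000 t=1:−1/435456000 = -1/497664000; ⇒ 3j(6 7 7; 5 1 -6)² = 77/6460, sgn +1
I_A²/I_B² = (693/83980)/(77/6460) = 9/13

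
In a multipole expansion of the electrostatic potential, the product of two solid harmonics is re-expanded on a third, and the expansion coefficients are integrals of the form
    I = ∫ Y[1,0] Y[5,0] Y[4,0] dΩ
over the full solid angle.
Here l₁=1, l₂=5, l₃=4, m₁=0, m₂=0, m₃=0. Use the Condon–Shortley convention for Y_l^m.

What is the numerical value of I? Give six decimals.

Rules hold: Σm=0, L=10 even, 4≤4≤6.
N = 3·11·9 = 297
Δ = 2!·0!·8!/11! = 1/495
Racah Σ t=1..1: t=1:−1/576 = -1/576
⇒ 3j(1 5 4; 0 0 0)² = 5/99, sgn -1
(m-triple is (0,0,0) — same symbol as above.)
4πI² = N·(3j₀)²·(3jₘ)² = 25/33
I = +1·√(0.757576/4π) = 0.24553200

0.245532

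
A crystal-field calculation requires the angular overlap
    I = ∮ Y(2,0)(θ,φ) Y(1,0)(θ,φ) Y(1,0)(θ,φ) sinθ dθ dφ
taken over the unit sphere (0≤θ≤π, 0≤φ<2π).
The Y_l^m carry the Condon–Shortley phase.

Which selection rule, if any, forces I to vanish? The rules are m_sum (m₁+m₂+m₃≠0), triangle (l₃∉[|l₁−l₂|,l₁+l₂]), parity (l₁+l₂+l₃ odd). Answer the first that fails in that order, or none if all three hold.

none

azimuthal sum: 0 + 0 + 0 = 0  ✓
1 ≤ 1 ≤ 3 (triangle on l)  ✓
L = 2 + 1 + 1 = 4 (even)  ✓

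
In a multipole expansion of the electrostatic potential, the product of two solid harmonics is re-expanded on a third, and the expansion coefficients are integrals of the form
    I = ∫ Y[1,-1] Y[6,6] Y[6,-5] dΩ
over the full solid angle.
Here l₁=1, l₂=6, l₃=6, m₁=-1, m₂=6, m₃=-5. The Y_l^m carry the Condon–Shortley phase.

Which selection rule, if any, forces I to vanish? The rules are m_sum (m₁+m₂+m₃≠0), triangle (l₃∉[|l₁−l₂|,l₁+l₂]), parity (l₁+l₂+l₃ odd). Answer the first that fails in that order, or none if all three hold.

parity

Σmᵢ = 0  ✓
l₃∈[|l₁−l₂|,l₁+l₂]=[5,7], have l₃=6  ✓
Σlᵢ = 13 ⇒ odd  ✗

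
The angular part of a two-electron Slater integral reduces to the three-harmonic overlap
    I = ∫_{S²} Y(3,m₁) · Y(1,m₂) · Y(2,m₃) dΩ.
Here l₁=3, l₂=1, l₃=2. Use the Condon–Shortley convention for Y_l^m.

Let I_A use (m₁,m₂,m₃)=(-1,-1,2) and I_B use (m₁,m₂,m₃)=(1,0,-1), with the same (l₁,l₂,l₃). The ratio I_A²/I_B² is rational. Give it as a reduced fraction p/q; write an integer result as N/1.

1/8

Shared (l₁,l₂,l₃)=(3,1,2): N and (l;000)² cancel in I_A²/I_B².
A: Δ = 2!·4!·0!/7! = 1/105; Racah Σ t=0..0: t=0:+1/48 = 1/48; ⇒ 3j(3 1 2; -1 -1 2)² = 1/105, sgn +1
B: Δ = 2!·4!·0!/7! = 1/105; Racah Σ t=1..1: t=1:−1/6 = -1/6; ⇒ 3j(3 1 2; 1 0 -1)² = 8/105, sgn +1
I_A²/I_B² = (1/105)/(8/105) = 1/8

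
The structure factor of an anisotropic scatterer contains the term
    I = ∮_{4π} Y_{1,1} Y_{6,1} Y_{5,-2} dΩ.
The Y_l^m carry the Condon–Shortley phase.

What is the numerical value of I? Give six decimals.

-0.129207

m-sum 0 ✓  L=12 even ✓  5≤5≤7 ✓
Π(2lᵢ+1) = 3×13×11 = 429
triangle coeff Δ(1,6,5) = 1/858
Σ_t [1,1]: t=1:−1/14400 = -1/14400
(3j)²=6/143 [(1 6 5; 0 0 0)], sign=+1
Σ_t [0,0]: t=0:+1/60480 = 1/60480
(3j)²=5/429 [(1 6 5; 1 1 -2)], sign=-1
⇒ 4πI² = 30/143
I = (-1)√(30/143/(4π)) = -0.12920749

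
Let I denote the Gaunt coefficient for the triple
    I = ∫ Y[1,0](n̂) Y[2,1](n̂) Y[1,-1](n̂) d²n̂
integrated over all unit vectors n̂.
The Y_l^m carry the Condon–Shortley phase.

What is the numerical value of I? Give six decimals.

-0.218510

Checks pass: Σm=0; 4 even; l₃=1∈[1,3].
(2·1+1)(2·2+1)(2·1+1) = 45
Δ: 2! 0! 2! / 5! → 1/30
sum: t=1:−1/1 = -1/1
3j²(1 2 1; 0 0 0) = Δ·Π!·Σ² = 2/15  (sign +1)
sum: t=1:−1/2 = -1/2
3j²(1 2 1; 0 1 -1) = Δ·Π!·Σ² = 1/10  (sign -1)
combine: 4πI² = 45·2/15·1/10 = 3/5
take √, sign -1: I = -0.21850969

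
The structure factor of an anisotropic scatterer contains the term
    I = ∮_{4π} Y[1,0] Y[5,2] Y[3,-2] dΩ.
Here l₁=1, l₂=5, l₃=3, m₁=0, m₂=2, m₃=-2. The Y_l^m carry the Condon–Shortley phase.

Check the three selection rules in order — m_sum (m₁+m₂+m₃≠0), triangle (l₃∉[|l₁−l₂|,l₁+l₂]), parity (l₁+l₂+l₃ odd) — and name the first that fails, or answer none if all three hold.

Σmᵢ = 0  ✓
l₃∈[|l₁−l₂|,l₁+l₂]=[4,6], have l₃=3  ✗
Σlᵢ = 9 ⇒ odd

triangle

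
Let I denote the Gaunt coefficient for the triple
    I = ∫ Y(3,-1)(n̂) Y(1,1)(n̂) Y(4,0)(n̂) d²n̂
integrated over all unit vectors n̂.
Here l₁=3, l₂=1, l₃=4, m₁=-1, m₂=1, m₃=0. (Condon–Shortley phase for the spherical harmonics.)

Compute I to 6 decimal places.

Checks pass: Σm=0; 8 even; l₃=4∈[2,4].
(2·3+1)(2·1+1)(2·4+1) = 189
Δ: 0! 6! 2! / 9! → 1/252
sum: t=0:+1/36 = 1/36
3j²(3 1 4; 0 0 0) = Δ·Π!·Σ² = 4/63  (sign +1)
sum: t=0:+1/96 = 1/96
3j²(3 1 4; -1 1 0) = Δ·Π!·Σ² = 1/42  (sign +1)
combine: 4πI² = 189·4/63·1/42 = 2/7
take √, sign +1: I = 0.15078601

0.150786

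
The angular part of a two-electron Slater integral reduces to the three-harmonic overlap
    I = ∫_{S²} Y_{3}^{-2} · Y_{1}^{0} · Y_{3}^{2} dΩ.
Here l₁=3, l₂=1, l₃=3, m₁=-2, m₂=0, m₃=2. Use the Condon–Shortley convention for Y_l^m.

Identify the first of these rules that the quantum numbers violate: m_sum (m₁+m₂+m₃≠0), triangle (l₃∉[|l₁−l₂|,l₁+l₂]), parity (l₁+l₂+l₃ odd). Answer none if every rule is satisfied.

Σmᵢ = 0  ✓
l₃∈[|l₁−l₂|,l₁+l₂]=[2,4], have l₃=3  ✓
Σlᵢ = 7 ⇒ odd  ✗

parity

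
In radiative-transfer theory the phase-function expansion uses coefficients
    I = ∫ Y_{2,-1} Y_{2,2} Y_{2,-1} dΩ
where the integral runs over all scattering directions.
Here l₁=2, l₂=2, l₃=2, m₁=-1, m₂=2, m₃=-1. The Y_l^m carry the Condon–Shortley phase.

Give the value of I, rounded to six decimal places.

0.220728

m-sum 0 ✓  L=6 even ✓  0≤2≤4 ✓
Π(2lᵢ+1) = 5×5×5 = 125
triangle coeff Δ(2,2,2) = 1/630
Σ_t [0,2]: t=0:+1/8 t=1:−1/1 t=2:+1/8 = -3/4
(3j)²=2/35 [(2 2 2; 0 0 0)], sign=-1
Σ_t [2,2]: t=2:+1/4 = 1/4
(3j)²=3/35 [(2 2 2; -1 2 -1)], sign=-1
⇒ 4πI² = 30/49
I = (+1)√(30/49/(4π)) = 0.22072812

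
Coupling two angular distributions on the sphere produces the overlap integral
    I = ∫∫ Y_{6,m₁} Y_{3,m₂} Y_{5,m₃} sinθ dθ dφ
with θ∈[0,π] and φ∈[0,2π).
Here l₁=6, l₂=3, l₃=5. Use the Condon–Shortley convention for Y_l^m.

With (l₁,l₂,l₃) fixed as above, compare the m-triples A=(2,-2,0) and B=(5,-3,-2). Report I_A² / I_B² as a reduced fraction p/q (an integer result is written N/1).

l's match ⇒ only the (l;m) 3-j factors differ between A and B.
A: triangle coeff Δ(6,3,5) = 1/675675; Σ_t [0,1]: t=0:+1/13824 t=1:−1/8640 = -1/23040; (3j)²=2/429 [(6 3 5; 2 -2 0)], sign=+1
B: triangle coeff Δ(6,3,5) = 1/675675; Σ_t [0,0]: t=0:+1/241920 = 1/241920; (3j)²=2/91 [(6 3 5; 5 -3 -2)], sign=-1
I_A²/I_B² = (2/429)/(2/91) = 7/33

7/33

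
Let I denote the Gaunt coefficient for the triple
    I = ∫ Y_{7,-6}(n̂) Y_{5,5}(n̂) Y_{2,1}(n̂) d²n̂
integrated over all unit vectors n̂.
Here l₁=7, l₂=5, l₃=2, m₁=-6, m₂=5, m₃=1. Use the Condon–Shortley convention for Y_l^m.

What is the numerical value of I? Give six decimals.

m-sum 0 ✓  L=14 even ✓  2≤2≤12 ✓
Π(2lᵢ+1) = 15×11×5 = 825
triangle coeff Δ(7,5,2) = 1/15015
Σ_t [5,5]: t=5:−1/57600 = -1/57600
(3j)²=21/715 [(7 5 2; 0 0 0)], sign=-1
Σ_t [10,10]: t=10:+1/21772800 = 1/21772800
(3j)²=2/105 [(7 5 2; -6 5 1)], sign=-1
⇒ 4πI² = 6/13
I = (+1)√(6/13/(4π)) = 0.19164567

0.191646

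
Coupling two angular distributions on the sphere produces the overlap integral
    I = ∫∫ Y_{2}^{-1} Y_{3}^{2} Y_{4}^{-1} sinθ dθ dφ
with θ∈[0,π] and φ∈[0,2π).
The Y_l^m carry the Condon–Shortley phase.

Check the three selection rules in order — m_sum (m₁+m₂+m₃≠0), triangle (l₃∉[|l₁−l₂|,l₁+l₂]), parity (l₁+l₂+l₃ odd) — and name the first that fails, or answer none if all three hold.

parity

m₁+m₂+m₃ = -1 + 2 − 1 = 0  ✓
triangle: |2−3|=1 ≤ l₃=4 ≤ 2+3=5  ✓
parity: l₁+l₂+l₃ = 9 is odd  ✗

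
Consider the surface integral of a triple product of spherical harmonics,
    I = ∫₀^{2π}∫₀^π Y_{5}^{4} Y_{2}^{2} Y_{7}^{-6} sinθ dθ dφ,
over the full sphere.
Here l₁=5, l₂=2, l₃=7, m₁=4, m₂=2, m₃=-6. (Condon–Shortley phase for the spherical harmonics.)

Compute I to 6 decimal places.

m-sum 0 ✓  L=14 even ✓  3≤7≤7 ✓
Π(2lᵢ+1) = 11×5×15 = 825
triangle coeff Δ(5,2,7) = 1/15015
Σ_t [0,0]: t=0:+1/57600 = 1/57600
(3j)²=21/715 [(5 2 7; 0 0 0)], sign=-1
Σ_t [0,0]: t=0:+1/8709120 = 1/8709120
(3j)²=1/21 [(5 2 7; 4 2 -6)], sign=-1
⇒ 4πI² = 15/13
I = (+1)√(15/13/(4π)) = 0.30301841

0.303018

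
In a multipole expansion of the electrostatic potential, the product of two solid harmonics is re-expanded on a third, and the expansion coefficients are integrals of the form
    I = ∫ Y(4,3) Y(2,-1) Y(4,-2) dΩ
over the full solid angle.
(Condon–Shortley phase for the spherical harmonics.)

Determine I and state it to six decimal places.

-0.187702

m-sum 0 ✓  L=10 even ✓  2≤4≤6 ✓
Π(2lᵢ+1) = 9×5×9 = 405
triangle coeff Δ(4,2,4) = 1/13860
Σ_t [0,2]: t=0:+1/192 t=1:−1/36 t=2:+1/192 = -5/288
(3j)²=20/693 [(4 2 4; 0 0 0)], sign=-1
Σ_t [0,1]: t=0:+1/240 t=1:−1/1440 = 1/288
(3j)²=5/132 [(4 2 4; 3 -1 -2)], sign=+1
⇒ 4πI² = 375/847
I = (-1)√(375/847/(4π)) = -0.18770204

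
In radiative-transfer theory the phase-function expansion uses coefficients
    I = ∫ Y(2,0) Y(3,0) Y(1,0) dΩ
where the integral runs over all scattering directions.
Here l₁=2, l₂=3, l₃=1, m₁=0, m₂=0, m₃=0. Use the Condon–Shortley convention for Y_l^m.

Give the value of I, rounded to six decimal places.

m-sum 0 ✓  L=6 even ✓  1≤1≤5 ✓
Π(2lᵢ+1) = 5×7×3 = 105
triangle coeff Δ(2,3,1) = 1/105
Σ_t [2,2]: t=2:+1/4 = 1/4
(3j)²=3/35 [(2 3 1; 0 0 0)], sign=-1
(m-triple is (0,0,0) — same symbol as above.)
⇒ 4πI² = 27/35
I = (+1)√(27/35/(4π)) = 0.24776670

0.247767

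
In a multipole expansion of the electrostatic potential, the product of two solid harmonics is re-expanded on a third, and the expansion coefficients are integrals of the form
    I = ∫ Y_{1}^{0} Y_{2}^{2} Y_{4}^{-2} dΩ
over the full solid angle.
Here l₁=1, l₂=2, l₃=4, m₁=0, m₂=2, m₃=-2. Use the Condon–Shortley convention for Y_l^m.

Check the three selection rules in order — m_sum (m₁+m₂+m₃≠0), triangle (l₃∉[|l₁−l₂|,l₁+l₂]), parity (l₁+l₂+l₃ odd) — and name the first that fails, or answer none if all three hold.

triangle

Σmᵢ = 0  ✓
l₃∈[|l₁−l₂|,l₁+l₂]=[1,3], have l₃=4  ✗
Σlᵢ = 7 ⇒ odd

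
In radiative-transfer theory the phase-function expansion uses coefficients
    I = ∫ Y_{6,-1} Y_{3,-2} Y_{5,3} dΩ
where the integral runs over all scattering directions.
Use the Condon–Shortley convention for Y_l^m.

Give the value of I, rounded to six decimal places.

0.166435

Checks pass: Σm=0; 14 even; l₃=5∈[3,9].
(2·6+1)(2·3+1)(2·5+1) = 1001
Δ: 4! 8! 2! / 15! → 1/675675
sum: t=1:−1/8640 t=2:+1/2304 t=3:−1/8640 = 7/34560
3j²(6 3 5; 0 0 0) = Δ·Π!·Σ² = 7/429  (sign -1)
sum: t=0:+1/120960 t=1:−1/17280 = -1/20160
3j²(6 3 5; -1 -2 3) = Δ·Π!·Σ² = 64/3003  (sign -1)
combine: 4πI² = 1001·7/429·64/3003 = 448/1287
take √, sign +1: I = 0.16643505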